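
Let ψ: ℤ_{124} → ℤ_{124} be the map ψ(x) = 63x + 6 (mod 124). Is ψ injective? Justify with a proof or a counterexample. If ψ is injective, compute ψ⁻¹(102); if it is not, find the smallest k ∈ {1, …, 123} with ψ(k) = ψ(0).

96

Recall: ψ is injective when ψ(x_1) = ψ(x_2) forces x_1 = x_2.
Suppose ψ(x_1) = ψ(x_2) in ℤ_{124}. Then 63x_1 + 6 ≡ 63x_2 + 6 (mod 124), thus 63(x_1 − x_2) ≡ 0 (mod 124).
Since gcd(63, 124) = 1, 63 is invertible modulo 124, thus x_1 − x_2 ≡ 0 (mod 124), i.e. x_1 = x_2.
Therefore ψ is injective.
We now compute 63⁻¹ mod 124 explicitly. Euclid's algorithm: 124 = 1·63 + 61, 63 = 1·61 + 2, 61 = 30·2 + 1; back-substituting gives 1 = 63·63 − 32·124, so 63⁻¹ ≡ 63 (mod 124).
Since ψ is injective, we find ψ⁻¹(102): we need 63x ≡ 102 − 6 ≡ 96 (mod 124). Using 63⁻¹ = 63: x ≡ 63·96 = 6048 = 48·124 + 96, so x = 96.
Check: ψ(96) = 63·96 + 6 = 6054 = 48·124 + 102 ≡ 102 (mod 124).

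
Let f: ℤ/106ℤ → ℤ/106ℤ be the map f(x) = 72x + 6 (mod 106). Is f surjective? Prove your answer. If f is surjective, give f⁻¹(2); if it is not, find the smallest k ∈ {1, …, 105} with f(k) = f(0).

53

Since gcd(72, 106) = 2, we have 72x ≡ 0 (mod 2) for all x, so f(x) ≡ 0 (mod 2).
But 1 ≢ 0 (mod 2), so 1 ∈ ℤ/106ℤ has no preimage. Therefore f is not surjective.
Since f is not surjective, we find the least positive k with f(k) = f(0): this means 72k ≡ 0 (mod 106), i.e. 106 ∣ 72k. Since gcd(72, 106) = 2, dividing through by 2 this holds exactly when 53 ∣ 36k, and as gcd(36, 53) = 1, exactly when 53 ∣ k.
The smallest positive such k is 53.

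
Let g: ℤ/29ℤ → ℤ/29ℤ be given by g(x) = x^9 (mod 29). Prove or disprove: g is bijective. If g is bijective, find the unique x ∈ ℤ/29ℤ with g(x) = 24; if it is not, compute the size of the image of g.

16

Since 29 is prime, the nonzero elements of ℤ/29ℤ form a cyclic group of order 28.
As gcd(9, 28) = 1, raising to the 9th power is a bijection on this group: if a^9 ≡ b^9 then (ab^{−1})^9 = 1, and the only element of order dividing gcd(9, 28) = 1 is 1, so a = b.
With g(0) = 0 this makes g injective on all of ℤ/29ℤ, hence bijective (finite equal-size domain and codomain). In particular g is bijective.
Since g is bijective, we find the preimage of 24. The inverse of x ↦ x^9 on (ℤ/29ℤ)^× is x ↦ x^25, because 9·25 = 225 = 8·28 + 1 ≡ 1 (mod 28) and x^{28} = 1 for x ≠ 0 (Fermat). So g⁻¹(24) = 24^25 mod 29.
Repeated squaring mod 29: 24^1 ≡ 24, 24^2 ≡ 24² = 576 ≡ 25, 24^4 ≡ 25² = 625 ≡ 16, 24^8 ≡ 16² = 256 ≡ 24, 24^16 ≡ 24² = 576 ≡ 25. Since 25 = 16 + 8 + 1, 24^25 ≡ 25·24·24: 25·24 = 600 ≡ 20, then 20·24 = 480 ≡ 16. So 24^25 ≡ 16 (mod 29).
Hence g⁻¹(24) = 16.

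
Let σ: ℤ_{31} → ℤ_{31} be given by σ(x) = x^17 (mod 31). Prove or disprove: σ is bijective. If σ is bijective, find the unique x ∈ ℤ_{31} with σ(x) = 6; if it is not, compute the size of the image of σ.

26

Since 31 is prime, the nonzero elements of ℤ_{31} form a cyclic group of order 30.
As gcd(17, 30) = 1, raising to the 17th power is a bijection on this group: if s^17 ≡ t^17 then (st^{−1})^17 = 1, and the only element of order dividing gcd(17, 30) = 1 is 1, so s = t.
With σ(0) = 0 this makes σ injective on all of ℤ_{31}, hence bijective (finite equal-size domain and codomain). In particular σ is bijective.
Since σ is bijective, we find the preimage of 6. The inverse of x ↦ x^17 on (ℤ_{31})^× is x ↦ x^23, because 17·23 = 391 = 13·30 + 1 ≡ 1 (mod 30) and x^{30} = 1 for x ≠ 0 (Fermat). So σ⁻¹(6) = 6^23 mod 31.
Repeated squaring mod 31: 6^1 ≡ 6, 6^2 ≡ 6² = 36 ≡ 5, 6^4 ≡ 5² = 25, 6^8 ≡ 25² = 625 ≡ 5, 6^16 ≡ 5² = 25. Since 23 = 16 + 4 + 2 + 1, 6^23 ≡ 25·25·5·6: 25·25 = 625 ≡ 5, then 5·5 = 25, then 25·6 = 150 ≡ 26. So 6^23 ≡ 26 (mod 31).
Hence σ⁻¹(6) = 26.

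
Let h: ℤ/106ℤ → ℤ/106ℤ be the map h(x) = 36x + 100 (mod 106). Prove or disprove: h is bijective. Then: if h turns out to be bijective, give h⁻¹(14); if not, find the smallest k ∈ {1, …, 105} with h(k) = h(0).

53

We have gcd(36, 106) = 2 > 1. Taking x_1 = 0 and x_2 = 53: h(0) = 100 and h(53) = 36·53 + 100 = 2008 ≡ 100 (mod 106).
So h(0) = h(53) while 0 ≠ 53, therefore h is not injective, hence not bijective.
Since h is not bijective, we find the least positive k with h(k) = h(0): this means 36k ≡ 0 (mod 106), i.e. 106 ∣ 36k. Since gcd(36, 106) = 2, dividing through by 2 this holds exactly when 53 ∣ 18k, and as gcd(18, 53) = 1, exactly when 53 ∣ k.
The smallest positive such k is 53.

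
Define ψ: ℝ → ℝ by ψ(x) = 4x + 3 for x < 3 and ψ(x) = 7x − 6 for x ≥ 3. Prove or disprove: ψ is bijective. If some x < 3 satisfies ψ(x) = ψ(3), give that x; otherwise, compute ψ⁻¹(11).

Both pieces are strictly increasing (slopes 4 and 7), so each is injective on its own interval.
The left piece maps (−∞, 3) onto (−∞, 15); the right piece maps [3, ∞) onto [15, ∞).
Since 15 = 15, the images partition ℝ: ψ is injective and surjective, hence bijective.
Because the two images are disjoint, no x < 3 has ψ(x) = ψ(3), so we compute ψ⁻¹(11): 11 lies in (−∞, 15), so solve 4x + 3 = 11: x = (11 − 3)/4 = 2.

2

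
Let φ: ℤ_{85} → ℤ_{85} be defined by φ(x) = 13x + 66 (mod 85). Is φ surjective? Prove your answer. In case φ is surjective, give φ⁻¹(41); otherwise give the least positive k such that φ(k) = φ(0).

Since gcd(13, 85) = 1, 13 is invertible modulo 85. Euclid's algorithm: 85 = 6·13 + 7, 13 = 1·7 + 6, 7 = 1·6 + 1; back-substituting gives 1 = 72·13 − 11·85, so 13⁻¹ ≡ 72 (mod 85).
Then y ↦ 72(y − 66) is a two-sided inverse to φ, so every y ∈ ℤ_{85} has a preimage.
Therefore φ is surjective.
Since φ is surjective, we compute φ⁻¹(41): solve 13x + 66 ≡ 41 (mod 85), i.e. 13x ≡ 60 (mod 85).
Multiplying by 13⁻¹ = 72 gives x ≡ 72·60 = 4320 = 50·85 + 70 ≡ 70 (mod 85).
Check: φ(70) = 13·70 + 66 = 976 = 11·85 + 41 ≡ 41 (mod 85).

70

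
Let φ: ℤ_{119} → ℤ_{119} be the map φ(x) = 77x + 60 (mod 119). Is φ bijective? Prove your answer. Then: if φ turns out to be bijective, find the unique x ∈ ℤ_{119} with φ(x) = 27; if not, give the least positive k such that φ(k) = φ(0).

By definition, φ is injective when φ(a) = φ(b) forces a = b.
We have gcd(77, 119) = 7 > 1. Taking a = 0 and b = 17: φ(0) = 60 and φ(17) = 77·17 + 60 = 1369 ≡ 60 (mod 119).
So φ(0) = φ(17) while 0 ≠ 17, thus φ is not injective, hence not bijective.
Since φ is not bijective, we find the least positive k with φ(k) = φ(0): this means 77k ≡ 0 (mod 119), i.e. 119 ∣ 77k. Since gcd(77, 119) = 7, dividing through by 7 this holds exactly when 17 ∣ 11k, and as gcd(11, 17) = 1, exactly when 17 ∣ k.
The smallest positive such k is 17.

17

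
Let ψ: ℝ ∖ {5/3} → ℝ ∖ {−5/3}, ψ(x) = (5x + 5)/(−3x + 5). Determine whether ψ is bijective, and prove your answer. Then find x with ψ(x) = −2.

15

Suppose ψ(x_1) = ψ(x_2). Cross-multiplying: (5x_1 + 5)(−3x_2 + 5) = (5x_2 + 5)(−3x_1 + 5).
Expanding both sides and cancelling the symmetric terms leaves 40·(x_1 − x_2) = 0. Since 40 ≠ 0, x_1 = x_2. So ψ is injective.
For any y ≠ −5/3, solving y(−3x + 5) = 5x + 5 for x gives a well-defined x ≠ 5/3. So ψ is surjective.
So ψ is bijective.
Solving ψ(x) = −2: cross-multiplying gives 5x + 5 = −2(−3x + 5), which rearranges to −1x = −15, so x = 15.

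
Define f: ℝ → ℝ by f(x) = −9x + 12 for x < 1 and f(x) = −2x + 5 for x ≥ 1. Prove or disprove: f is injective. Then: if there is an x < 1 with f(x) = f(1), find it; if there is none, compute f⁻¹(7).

5/9

Both pieces are strictly decreasing (slopes −9 and −2), so each is injective on its own interval.
The left piece maps (−∞, 1) onto (3, ∞); the right piece maps [1, ∞) onto (−∞, 3].
These images are disjoint, so no value is attained by both pieces. Hence f is injective.
Because the two images are disjoint, no x < 1 has f(x) = f(1), so we compute f⁻¹(7): 7 lies in (3, ∞), so solve −9x + 12 = 7: x = (7 − 12)/(−9) = 5/9.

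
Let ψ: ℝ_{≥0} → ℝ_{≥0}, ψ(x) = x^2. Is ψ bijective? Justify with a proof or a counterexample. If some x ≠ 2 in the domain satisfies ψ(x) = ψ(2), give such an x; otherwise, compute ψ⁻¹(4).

2

On ℝ_{≥0}, x ↦ x^2 is strictly increasing (injective) and for any y ∈ ℝ_{≥0} the 2nd root y^{1/2} lies in ℝ_{≥0} (surjective). So ψ is bijective.
Since x ↦ x^2 is strictly increasing on ℝ_{≥0}, it is injective there, so no x ≠ 2 in the domain has ψ(x) = ψ(2). We therefore compute ψ⁻¹(4) = 4^{1/2} = 2 (indeed 2^2 = 4).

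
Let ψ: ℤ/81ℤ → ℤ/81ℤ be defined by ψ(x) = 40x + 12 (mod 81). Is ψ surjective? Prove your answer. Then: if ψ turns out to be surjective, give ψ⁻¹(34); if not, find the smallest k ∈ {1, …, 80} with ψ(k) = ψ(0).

Since gcd(40, 81) = 1, 40 is invertible modulo 81. Euclid's algorithm: 81 = 2·40 + 1; back-substituting gives 1 = 79·40 − 39·81, so 40⁻¹ ≡ 79 (mod 81).
For any y ∈ ℤ/81ℤ, x = 79(y − 12) mod 81 satisfies ψ(x) = 40·79(y − 12) + 12 ≡ y (since 40·79 ≡ 1 mod 81). So every y has a preimage.
So ψ is surjective.
Since ψ is surjective, we find ψ⁻¹(34): we need 40x ≡ 34 − 12 ≡ 22 (mod 81). Using 40⁻¹ = 79: x ≡ 79·22 = 1738 = 21·81 + 37, so x = 37.
Check: ψ(37) = 40·37 + 12 = 1492 = 18·81 + 34 ≡ 34 (mod 81).

37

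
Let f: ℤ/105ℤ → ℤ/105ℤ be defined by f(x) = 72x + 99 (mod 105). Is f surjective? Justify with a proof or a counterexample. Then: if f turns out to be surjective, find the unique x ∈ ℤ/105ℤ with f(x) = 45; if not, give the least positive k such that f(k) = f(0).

35

Since gcd(72, 105) = 3, we have 72x ≡ 0 (mod 3) for all x, so f(x) ≡ 0 (mod 3).
But 1 ≢ 0 (mod 3), so 1 ∈ ℤ/105ℤ has no preimage. Thus f is not surjective.
Since f is not surjective, we find the least positive k with f(k) = f(0): this means 72k ≡ 0 (mod 105), i.e. 105 ∣ 72k. Since gcd(72, 105) = 3, dividing through by 3 this holds exactly when 35 ∣ 24k, and as gcd(24, 35) = 1, exactly when 35 ∣ k.
The smallest positive such k is 35.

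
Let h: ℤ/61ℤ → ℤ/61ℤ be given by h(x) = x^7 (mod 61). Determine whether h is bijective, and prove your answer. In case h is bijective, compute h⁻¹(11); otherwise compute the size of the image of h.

50

Since 61 is prime, the nonzero elements of ℤ/61ℤ form a cyclic group of order 60.
As gcd(7, 60) = 1, raising to the 7th power is a bijection on this group: if x_1^7 ≡ x_2^7 then (x_1x_2^{−1})^7 = 1, and the only element of order dividing gcd(7, 60) = 1 is 1, so x_1 = x_2.
With h(0) = 0 this makes h injective on all of ℤ/61ℤ, hence bijective (finite equal-size domain and codomain). In particular h is bijective.
Since h is bijective, we find the preimage of 11. The inverse of x ↦ x^7 on (ℤ/61ℤ)^× is x ↦ x^43, because 7·43 = 301 = 5·60 + 1 ≡ 1 (mod 60) and x^{60} = 1 for x ≠ 0 (Fermat). So h⁻¹(11) = 11^43 mod 61.
Repeated squaring mod 61: 11^1 ≡ 11, 11^2 ≡ 11² = 121 ≡ 60, 11^4 ≡ 60² = 3600 ≡ 1, 11^8 ≡ 1² = 1, 11^16 ≡ 1² = 1, 11^32 ≡ 1² = 1. Since 43 = 32 + 8 + 2 + 1, 11^43 ≡ 1·1·60·11: 1·1 = 1, then 1·60 = 60, then 60·11 = 660 ≡ 50. So 11^43 ≡ 50 (mod 61).
Hence h⁻¹(11) = 50.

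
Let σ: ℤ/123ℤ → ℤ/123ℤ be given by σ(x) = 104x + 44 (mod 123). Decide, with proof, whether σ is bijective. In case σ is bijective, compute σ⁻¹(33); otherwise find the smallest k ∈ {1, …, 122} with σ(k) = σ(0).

20

Recall that σ is injective if σ(a) = σ(b) implies a = b.
Suppose σ(a) = σ(b) in ℤ/123ℤ. Then 104a + 44 ≡ 104b + 44 (mod 123), therefore 104(a − b) ≡ 0 (mod 123).
Since gcd(104, 123) = 1, 104 is invertible modulo 123, hence a − b ≡ 0 (mod 123), i.e. a = b.
We now compute 104⁻¹ mod 123 explicitly. Euclid's algorithm: 123 = 1·104 + 19, 104 = 5·19 + 9, 19 = 2·9 + 1; back-substituting gives 1 = 110·104 − 93·123, so 104⁻¹ ≡ 110 (mod 123).
Then y ↦ 110(y − 44) is a two-sided inverse to σ, so every y ∈ ℤ/123ℤ has a preimage.
Thus σ is bijective.
Since σ is bijective, we compute σ⁻¹(33): solve 104x + 44 ≡ 33 (mod 123), i.e. 104x ≡ 112 (mod 123).
Multiplying by 104⁻¹ = 110 gives x ≡ 110·112 = 12320 = 100·123 + 20 ≡ 20 (mod 123).
Check: σ(20) = 104·20 + 44 = 2124 = 17·123 + 33 ≡ 33 (mod 123).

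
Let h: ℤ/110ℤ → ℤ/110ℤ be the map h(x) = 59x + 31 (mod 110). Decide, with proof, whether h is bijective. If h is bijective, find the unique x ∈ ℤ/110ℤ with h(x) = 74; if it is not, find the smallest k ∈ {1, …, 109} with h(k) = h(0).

By definition, h is injective when h(a) = h(b) forces a = b.
Suppose h(a) = h(b) in ℤ/110ℤ. Then 59a + 31 ≡ 59b + 31 (mod 110), thus 59(a − b) ≡ 0 (mod 110).
Since gcd(59, 110) = 1, 59 is invertible modulo 110, thus a − b ≡ 0 (mod 110), i.e. a = b.
We now compute 59⁻¹ mod 110 explicitly. Euclid's algorithm: 110 = 1·59 + 51, 59 = 1·51 + 8, 51 = 6·8 + 3, 8 = 2·3 + 2, 3 = 1·2 + 1; back-substituting gives 1 = 69·59 − 37·110, so 59⁻¹ ≡ 69 (mod 110).
Then y ↦ 69(y − 31) is a two-sided inverse to h, so every y ∈ ℤ/110ℤ has a preimage.
Therefore h is bijective.
Since h is bijective, we compute h⁻¹(74): solve 59x + 31 ≡ 74 (mod 110), i.e. 59x ≡ 43 (mod 110).
Multiplying by 59⁻¹ = 69 gives x ≡ 69·43 = 2967 = 26·110 + 107 ≡ 107 (mod 110).
Check: h(107) = 59·107 + 31 = 6344 = 57·110 + 74 ≡ 74 (mod 110).

107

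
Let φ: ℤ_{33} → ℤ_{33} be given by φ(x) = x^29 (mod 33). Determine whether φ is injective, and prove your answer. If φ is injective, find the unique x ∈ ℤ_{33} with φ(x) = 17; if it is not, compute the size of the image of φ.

2

Computing x^29 mod 33 for each x (by repeated squaring, reducing mod 33 at every step), the values φ(0), φ(1), …, φ(32) are: 0, 1, 17, 15, 25, 20, 24, 19, 29, 27, 10, 11, 12, 28, 26, 3, 31, 2, 30, 7, 5, 21, 22, 23, 6, 4, 14, 9, 13, 8, 18, 16, 32.
Every element of ℤ_{33} appears exactly once in this list, so φ is a bijection, and in particular injective.
Since φ is injective, we read off the preimage of 17 from the same table: φ(2) = 17, so φ⁻¹(17) = 2.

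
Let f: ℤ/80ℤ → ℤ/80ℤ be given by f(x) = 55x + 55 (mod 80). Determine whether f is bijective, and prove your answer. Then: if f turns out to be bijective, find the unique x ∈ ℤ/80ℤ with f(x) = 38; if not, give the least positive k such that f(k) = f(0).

16

We have gcd(55, 80) = 5 > 1. Taking s = 0 and t = 16: f(0) = 55 and f(16) = 55·16 + 55 = 935 ≡ 55 (mod 80).
So f(0) = f(16) while 0 ≠ 16, hence f is not injective, hence not bijective.
Since f is not bijective, we find the least positive k with f(k) = f(0): this means 55k ≡ 0 (mod 80), i.e. 80 ∣ 55k. Since gcd(55, 80) = 5, dividing through by 5 this holds exactly when 16 ∣ 11k, and as gcd(11, 16) = 1, exactly when 16 ∣ k.
The smallest positive such k is 16.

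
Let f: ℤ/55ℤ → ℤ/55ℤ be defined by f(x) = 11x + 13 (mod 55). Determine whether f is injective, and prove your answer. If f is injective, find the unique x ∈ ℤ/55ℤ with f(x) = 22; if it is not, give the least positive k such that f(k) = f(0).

5

We have gcd(11, 55) = 11 > 1. Taking u = 0 and v = 5: f(0) = 13 and f(5) = 11·5 + 13 = 68 ≡ 13 (mod 55).
So f(0) = f(5) while 0 ≠ 5, hence f is not injective.
Since f is not injective, we find the least positive k with f(k) = f(0): this means 11k ≡ 0 (mod 55), i.e. 55 ∣ 11k. Since gcd(11, 55) = 11, dividing through by 11 this holds exactly when 5 ∣ k.
The smallest positive such k is 5.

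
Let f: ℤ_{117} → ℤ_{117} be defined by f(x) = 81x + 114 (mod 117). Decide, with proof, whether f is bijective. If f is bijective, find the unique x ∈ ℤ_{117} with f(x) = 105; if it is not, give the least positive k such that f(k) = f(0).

13

By definition, injectivity means: for all u, v in the domain, f(u) = f(v) implies u = v.
We have gcd(81, 117) = 9 > 1. Taking u = 0 and v = 13: f(0) = 114 and f(13) = 81·13 + 114 = 1167 ≡ 114 (mod 117).
So f(0) = f(13) while 0 ≠ 13, thus f is not injective, hence not bijective.
Since f is not bijective, we find the least positive k with f(k) = f(0): this means 81k ≡ 0 (mod 117), i.e. 117 ∣ 81k. Since gcd(81, 117) = 9, dividing through by 9 this holds exactly when 13 ∣ 9k, and as gcd(9, 13) = 1, exactly when 13 ∣ k.
The smallest positive such k is 13.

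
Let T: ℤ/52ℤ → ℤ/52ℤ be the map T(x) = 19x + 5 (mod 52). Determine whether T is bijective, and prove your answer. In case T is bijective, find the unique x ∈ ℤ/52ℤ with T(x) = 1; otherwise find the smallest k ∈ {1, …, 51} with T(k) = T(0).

Recall that T is injective if T(a) = T(b) implies a = b.
If T(a) = T(b), then 19a ≡ 19b (mod 52). Because gcd(19, 52) = 1, we may cancel 19 to get a ≡ b (mod 52).
We now compute 19⁻¹ mod 52 explicitly. Euclid's algorithm: 52 = 2·19 + 14, 19 = 1·14 + 5, 14 = 2·5 + 4, 5 = 1·4 + 1; back-substituting gives 1 = 11·19 − 4·52, so 19⁻¹ ≡ 11 (mod 52).
For any y ∈ ℤ/52ℤ, x = 11(y − 5) mod 52 satisfies T(x) = 19·11(y − 5) + 5 ≡ y (since 19·11 ≡ 1 mod 52). So every y has a preimage.
Hence T is bijective.
Since T is bijective, we find T⁻¹(1): we need 19x ≡ 1 − 5 ≡ 48 (mod 52). Using 19⁻¹ = 11: x ≡ 11·48 = 528 = 10·52 + 8, so x = 8.
Check: T(8) = 19·8 + 5 = 157 = 3·52 + 1 ≡ 1 (mod 52).

8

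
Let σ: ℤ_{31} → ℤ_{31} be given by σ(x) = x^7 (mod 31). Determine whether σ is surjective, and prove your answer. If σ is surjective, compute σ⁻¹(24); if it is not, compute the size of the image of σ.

12

Since 31 is prime, the nonzero elements of ℤ_{31} form a cyclic group of order 30.
As gcd(7, 30) = 1, raising to the 7th power is a bijection on this group: if s^7 ≡ t^7 then (st^{−1})^7 = 1, and the only element of order dividing gcd(7, 30) = 1 is 1, so s = t.
With σ(0) = 0 this makes σ injective on all of ℤ_{31}, hence bijective (finite equal-size domain and codomain). In particular σ is surjective.
Since σ is surjective, we find the preimage of 24. The inverse of x ↦ x^7 on (ℤ_{31})^× is x ↦ x^13, because 7·13 = 91 = 3·30 + 1 ≡ 1 (mod 30) and x^{30} = 1 for x ≠ 0 (Fermat). So σ⁻¹(24) = 24^13 mod 31.
Repeated squaring mod 31: 24^1 ≡ 24, 24^2 ≡ 24² = 576 ≡ 18, 24^4 ≡ 18² = 324 ≡ 14, 24^8 ≡ 14² = 196 ≡ 10. Since 13 = 8 + 4 + 1, 24^13 ≡ 10·14·24: 10·14 = 140 ≡ 16, then 16·24 = 384 ≡ 12. So 24^13 ≡ 12 (mod 31).
Hence σ⁻¹(24) = 12.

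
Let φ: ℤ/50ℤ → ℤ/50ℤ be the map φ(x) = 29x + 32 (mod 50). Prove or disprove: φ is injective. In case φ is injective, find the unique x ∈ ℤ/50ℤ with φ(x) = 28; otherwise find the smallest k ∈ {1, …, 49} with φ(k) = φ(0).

Recall: φ is injective when φ(u) = φ(v) forces u = v.
If φ(u) = φ(v), then 29u ≡ 29v (mod 50). Because gcd(29, 50) = 1, we may cancel 29 to get u ≡ v (mod 50).
Thus φ is injective.
We now compute 29⁻¹ mod 50 explicitly. Euclid's algorithm: 50 = 1·29 + 21, 29 = 1·21 + 8, 21 = 2·8 + 5, 8 = 1·5 + 3, 5 = 1·3 + 2, 3 = 1·2 + 1; back-substituting gives 1 = 19·29 − 11·50, so 29⁻¹ ≡ 19 (mod 50).
Since φ is injective, we compute φ⁻¹(28): solve 29x + 32 ≡ 28 (mod 50), i.e. 29x ≡ 46 (mod 50).
Multiplying by 29⁻¹ = 19 gives x ≡ 19·46 = 874 = 17·50 + 24 ≡ 24 (mod 50).
Check: φ(24) = 29·24 + 32 = 728 = 14·50 + 28 ≡ 28 (mod 50).

24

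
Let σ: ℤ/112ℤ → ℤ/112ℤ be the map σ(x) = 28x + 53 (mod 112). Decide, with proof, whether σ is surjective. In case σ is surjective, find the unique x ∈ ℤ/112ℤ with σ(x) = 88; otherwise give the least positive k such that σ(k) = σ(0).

By definition, σ is surjective if every y in the codomain equals σ(x) for some x in the domain.
Since gcd(28, 112) = 28, we have 28x ≡ 0 (mod 28) for all x, so σ(x) ≡ 25 (mod 28).
But 0 ≢ 25 (mod 28), so 0 ∈ ℤ/112ℤ has no preimage. Hence σ is not surjective.
Since σ is not surjective, we find the least positive k with σ(k) = σ(0): this means 28k ≡ 0 (mod 112), i.e. 112 ∣ 28k. Since gcd(28, 112) = 28, dividing through by 28 this holds exactly when 4 ∣ k.
The smallest positive such k is 4.

4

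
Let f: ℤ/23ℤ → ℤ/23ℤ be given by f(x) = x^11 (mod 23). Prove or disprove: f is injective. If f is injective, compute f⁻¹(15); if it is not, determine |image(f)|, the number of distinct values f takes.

3

f(1) = 1^11 = 1.
f(2): Repeated squaring mod 23: 2^1 ≡ 2, 2^2 ≡ 2² = 4, 2^4 ≡ 4² = 16, 2^8 ≡ 16² = 256 ≡ 3. Since 11 = 8 + 2 + 1, 2^11 ≡ 3·4·2: 3·4 = 12, then 12·2 = 24 ≡ 1. So 2^11 ≡ 1 (mod 23).
So f(1) = f(2) = 1 while 1 ≠ 2, so f is not injective.
Since f is not injective, we determine |image(f)|. Computing x^11 mod 23 for each x (by repeated squaring, reducing mod 23 at every step), the values f(0), f(1), …, f(22) are: 0, 1, 1, 1, 1, 22, 1, 22, 1, 1, 22, 22, 1, 1, 22, 22, 1, 22, 1, 22, 22, 22, 22.
The distinct values are {0, 1, 22}; there are 3 of them.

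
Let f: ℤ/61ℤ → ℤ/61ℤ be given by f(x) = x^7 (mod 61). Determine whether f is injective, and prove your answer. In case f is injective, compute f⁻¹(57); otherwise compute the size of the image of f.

42

Since 61 is prime, the nonzero elements of ℤ/61ℤ form a cyclic group of order 60.
As gcd(7, 60) = 1, raising to the 7th power is a bijection on this group: if a^7 ≡ b^7 then (ab^{−1})^7 = 1, and the only element of order dividing gcd(7, 60) = 1 is 1, so a = b.
With f(0) = 0 this makes f injective on all of ℤ/61ℤ, hence bijective (finite equal-size domain and codomain). In particular f is injective.
Since f is injective, we find the preimage of 57. The inverse of x ↦ x^7 on (ℤ/61ℤ)^× is x ↦ x^43, because 7·43 = 301 = 5·60 + 1 ≡ 1 (mod 60) and x^{60} = 1 for x ≠ 0 (Fermat). So f⁻¹(57) = 57^43 mod 61.
Repeated squaring mod 61: 57^1 ≡ 57, 57^2 ≡ 57² = 3249 ≡ 16, 57^4 ≡ 16² = 256 ≡ 12, 57^8 ≡ 12² = 144 ≡ 22, 57^16 ≡ 22² = 484 ≡ 57, 57^32 ≡ 57² = 3249 ≡ 16. Since 43 = 32 + 8 + 2 + 1, 57^43 ≡ 16·22·16·57: 16·22 = 352 ≡ 47, then 47·16 = 752 ≡ 20, then 20·57 = 1140 ≡ 42. So 57^43 ≡ 42 (mod 61).
Hence f⁻¹(57) = 42.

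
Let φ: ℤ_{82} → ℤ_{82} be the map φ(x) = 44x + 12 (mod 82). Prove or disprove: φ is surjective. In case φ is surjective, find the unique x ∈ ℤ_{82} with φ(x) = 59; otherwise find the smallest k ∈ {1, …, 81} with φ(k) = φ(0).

41

Since gcd(44, 82) = 2, we have 44x ≡ 0 (mod 2) for all x, so φ(x) ≡ 0 (mod 2).
But 1 ≢ 0 (mod 2), so 1 ∈ ℤ_{82} has no preimage. So φ is not surjective.
Since φ is not surjective, we find the least positive k with φ(k) = φ(0): this means 44k ≡ 0 (mod 82), i.e. 82 ∣ 44k. Since gcd(44, 82) = 2, dividing through by 2 this holds exactly when 41 ∣ 22k, and as gcd(22, 41) = 1, exactly when 41 ∣ k.
The smallest positive such k is 41.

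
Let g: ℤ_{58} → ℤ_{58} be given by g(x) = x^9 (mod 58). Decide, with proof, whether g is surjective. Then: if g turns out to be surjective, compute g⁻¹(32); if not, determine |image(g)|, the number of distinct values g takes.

14

Computing x^9 mod 58 for each x (by repeated squaring, reducing mod 58 at every step), the values g(0), g(1), …, g(57) are: 0, 1, 48, 21, 42, 33, 22, 49, 44, 35, 18, 31, 12, 5, 32, 55, 24, 17, 56, 11, 52, 43, 38, 7, 54, 45, 8, 39, 28, 29, 30, 19, 50, 13, 4, 51, 20, 15, 6, 47, 2, 41, 34, 3, 26, 53, 46, 27, 40, 23, 14, 9, 36, 25, 16, 37, 10, 57.
Every element of ℤ_{58} appears exactly once in this list, so g is a bijection, and in particular surjective.
Since g is surjective, we read off the preimage of 32 from the same table: g(14) = 32, so g⁻¹(32) = 14.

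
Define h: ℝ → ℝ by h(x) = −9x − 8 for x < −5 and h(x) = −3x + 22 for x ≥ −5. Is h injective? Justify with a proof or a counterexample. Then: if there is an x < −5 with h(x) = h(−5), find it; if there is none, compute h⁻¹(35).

-13/3

Both pieces are strictly decreasing (slopes −9 and −3), so each is injective on its own interval.
The left piece maps (−∞, −5) onto (37, ∞); the right piece maps [−5, ∞) onto (−∞, 37].
These images are disjoint, so no value is attained by both pieces. So h is injective.
Because the two images are disjoint, no x < −5 has h(x) = h(−5), so we compute h⁻¹(35): 35 lies in (−∞, 37], so solve −3x + 22 = 35: x = (35 − 22)/(−3) = −13/3.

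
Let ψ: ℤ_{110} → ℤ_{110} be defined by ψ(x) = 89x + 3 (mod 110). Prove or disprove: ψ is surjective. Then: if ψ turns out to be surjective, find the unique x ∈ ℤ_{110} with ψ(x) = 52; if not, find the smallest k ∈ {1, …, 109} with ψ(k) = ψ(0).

71

Recall: ψ is surjective if every y in the codomain equals ψ(x) for some x in the domain.
Since gcd(89, 110) = 1, 89 is invertible modulo 110. Euclid's algorithm: 110 = 1·89 + 21, 89 = 4·21 + 5, 21 = 4·5 + 1; back-substituting gives 1 = 89·89 − 72·110, so 89⁻¹ ≡ 89 (mod 110).
For any y ∈ ℤ_{110}, x = 89(y − 3) mod 110 satisfies ψ(x) = 89·89(y − 3) + 3 ≡ y (since 89·89 ≡ 1 mod 110). So every y has a preimage.
Thus ψ is surjective.
Since ψ is surjective, we compute ψ⁻¹(52): solve 89x + 3 ≡ 52 (mod 110), i.e. 89x ≡ 49 (mod 110).
Multiplying by 89⁻¹ = 89 gives x ≡ 89·49 = 4361 = 39·110 + 71 ≡ 71 (mod 110).
Check: ψ(71) = 89·71 + 3 = 6322 = 57·110 + 52 ≡ 52 (mod 110).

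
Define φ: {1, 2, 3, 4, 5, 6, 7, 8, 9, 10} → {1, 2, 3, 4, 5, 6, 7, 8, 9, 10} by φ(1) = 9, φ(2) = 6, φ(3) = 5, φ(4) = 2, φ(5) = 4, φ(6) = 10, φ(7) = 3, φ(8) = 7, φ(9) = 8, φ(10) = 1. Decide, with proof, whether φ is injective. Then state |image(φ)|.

The values φ(1), …, φ(10) are 9, 6, 5, 2, 4, 10, 3, 7, 8, 1 — all distinct.
So φ(s) = φ(t) only when s = t, and φ is injective.
The image of φ is {1, 2, 3, 4, 5, 6, 7, 8, 9, 10}, which has 10 elements.

10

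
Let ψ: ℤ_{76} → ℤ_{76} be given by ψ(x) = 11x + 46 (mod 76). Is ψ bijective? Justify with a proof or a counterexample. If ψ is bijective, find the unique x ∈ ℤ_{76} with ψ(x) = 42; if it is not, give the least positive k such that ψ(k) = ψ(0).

If ψ(s) = ψ(t), then 11s ≡ 11t (mod 76). Because gcd(11, 76) = 1, we may cancel 11 to get s ≡ t (mod 76).
We now compute 11⁻¹ mod 76 explicitly. Euclid's algorithm: 76 = 6·11 + 10, 11 = 1·10 + 1; back-substituting gives 1 = 7·11 − 1·76, so 11⁻¹ ≡ 7 (mod 76).
For any y ∈ ℤ_{76}, x = 7(y − 46) mod 76 satisfies ψ(x) = 11·7(y − 46) + 46 ≡ y (since 11·7 ≡ 1 mod 76). So every y has a preimage.
Therefore ψ is bijective.
Since ψ is bijective, we compute ψ⁻¹(42): solve 11x + 46 ≡ 42 (mod 76), i.e. 11x ≡ 72 (mod 76).
Multiplying by 11⁻¹ = 7 gives x ≡ 7·72 = 504 = 6·76 + 48 ≡ 48 (mod 76).
Check: ψ(48) = 11·48 + 46 = 574 = 7·76 + 42 ≡ 42 (mod 76).

48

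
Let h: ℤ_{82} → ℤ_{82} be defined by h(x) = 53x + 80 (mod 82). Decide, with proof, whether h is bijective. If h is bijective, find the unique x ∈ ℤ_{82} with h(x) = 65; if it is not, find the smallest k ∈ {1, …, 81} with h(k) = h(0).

Suppose h(u) = h(v) in ℤ_{82}. Then 53u + 80 ≡ 53v + 80 (mod 82), hence 53(u − v) ≡ 0 (mod 82).
Since gcd(53, 82) = 1, 53 is invertible modulo 82, hence u − v ≡ 0 (mod 82), i.e. u = v.
We now compute 53⁻¹ mod 82 explicitly. Euclid's algorithm: 82 = 1·53 + 29, 53 = 1·29 + 24, 29 = 1·24 + 5, 24 = 4·5 + 4, 5 = 1·4 + 1; back-substituting gives 1 = 65·53 − 42·82, so 53⁻¹ ≡ 65 (mod 82).
For any y ∈ ℤ_{82}, x = 65(y − 80) mod 82 satisfies h(x) = 53·65(y − 80) + 80 ≡ y (since 53·65 ≡ 1 mod 82). So every y has a preimage.
Therefore h is bijective.
Since h is bijective, we find h⁻¹(65): we need 53x ≡ 65 − 80 ≡ 67 (mod 82). Using 53⁻¹ = 65: x ≡ 65·67 = 4355 = 53·82 + 9, so x = 9.
Check: h(9) = 53·9 + 80 = 557 = 6·82 + 65 ≡ 65 (mod 82).

9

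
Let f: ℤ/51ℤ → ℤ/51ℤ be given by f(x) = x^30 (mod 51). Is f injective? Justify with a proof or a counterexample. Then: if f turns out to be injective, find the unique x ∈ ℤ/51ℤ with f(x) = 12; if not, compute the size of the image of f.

f(7): Repeated squaring mod 51: 7^1 ≡ 7, 7^2 ≡ 7² = 49, 7^4 ≡ 49² = 2401 ≡ 4, 7^8 ≡ 4² = 16, 7^16 ≡ 16² = 256 ≡ 1. Since 30 = 16 + 8 + 4 + 2, 7^30 ≡ 1·16·4·49: 1·16 = 16, then 16·4 = 64 ≡ 13, then 13·49 = 637 ≡ 25. So 7^30 ≡ 25 (mod 51).
f(10): Repeated squaring mod 51: 10^1 ≡ 10, 10^2 ≡ 10² = 100 ≡ 49, 10^4 ≡ 49² = 2401 ≡ 4, 10^8 ≡ 4² = 16, 10^16 ≡ 16² = 256 ≡ 1. Since 30 = 16 + 8 + 4 + 2, 10^30 ≡ 1·16·4·49: 1·16 = 16, then 16·4 = 64 ≡ 13, then 13·49 = 637 ≡ 25. So 10^30 ≡ 25 (mod 51).
So f(7) = f(10) = 25 while 7 ≠ 10, therefore f is not injective.
Since f is not injective, we determine |image(f)|. Computing x^30 mod 51 for each x (by repeated squaring, reducing mod 51 at every step), the values f(0), f(1), …, f(50) are: 0, 1, 13, 36, 16, 49, 9, 25, 4, 21, 25, 43, 15, 16, 19, 30, 1, 34, 18, 13, 19, 33, 49, 43, 42, 4, 4, 42, 43, 49, 33, 19, 13, 18, 34, 1, 30, 19, 16, 15, 43, 25, 21, 4, 25, 9, 49, 16, 36, 13, 1.
The distinct values are {0, 1, 4, 9, 13, 15, 16, 18, 19, 21, 25, 30, 33, 34, 36, 42, 43, 49}; there are 18 of them.

18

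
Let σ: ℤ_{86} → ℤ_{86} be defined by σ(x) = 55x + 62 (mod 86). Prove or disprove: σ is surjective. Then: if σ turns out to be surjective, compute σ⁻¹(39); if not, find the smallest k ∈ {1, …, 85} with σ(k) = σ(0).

59

Since gcd(55, 86) = 1, 55 is invertible modulo 86. Euclid's algorithm: 86 = 1·55 + 31, 55 = 1·31 + 24, 31 = 1·24 + 7, 24 = 3·7 + 3, 7 = 2·3 + 1; back-substituting gives 1 = 61·55 − 39·86, so 55⁻¹ ≡ 61 (mod 86).
For any y ∈ ℤ_{86}, x = 61(y − 62) mod 86 satisfies σ(x) = 55·61(y − 62) + 62 ≡ y (since 55·61 ≡ 1 mod 86). So every y has a preimage.
Thus σ is surjective.
Since σ is surjective, we find σ⁻¹(39): we need 55x ≡ 39 − 62 ≡ 63 (mod 86). Using 55⁻¹ = 61: x ≡ 61·63 = 3843 = 44·86 + 59, so x = 59.
Check: σ(59) = 55·59 + 62 = 3307 = 38·86 + 39 ≡ 39 (mod 86).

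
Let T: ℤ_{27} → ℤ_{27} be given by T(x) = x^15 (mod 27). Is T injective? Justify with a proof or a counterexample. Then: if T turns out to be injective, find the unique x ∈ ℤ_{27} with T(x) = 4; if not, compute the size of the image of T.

T(0) = 0^15 = 0.
T(3): Repeated squaring mod 27: 3^1 ≡ 3, 3^2 ≡ 3² = 9, 3^4 ≡ 9² = 81 ≡ 0, 3^8 ≡ 0² = 0. Since 15 = 8 + 4 + 2 + 1, 3^15 ≡ 0·0·9·3: 0·0 = 0, then 0·9 = 0, then 0·3 = 0. So 3^15 ≡ 0 (mod 27).
So T(0) = T(3) = 0 while 0 ≠ 3, thus T is not injective.
Since T is not injective, we determine |image(T)|. Computing x^15 mod 27 for each x (by repeated squaring, reducing mod 27 at every step), the values T(0), T(1), …, T(26) are: 0, 1, 17, 0, 19, 8, 0, 10, 26, 0, 1, 17, 0, 19, 8, 0, 10, 26, 0, 1, 17, 0, 19, 8, 0, 10, 26.
The distinct values are {0, 1, 8, 10, 17, 19, 26}; there are 7 of them.

7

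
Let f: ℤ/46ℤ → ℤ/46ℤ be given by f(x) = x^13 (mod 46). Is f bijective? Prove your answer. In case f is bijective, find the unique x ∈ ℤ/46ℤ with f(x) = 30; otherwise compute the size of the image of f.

42

Computing x^13 mod 46 for each x (by repeated squaring, reducing mod 46 at every step), the values f(0), f(1), …, f(45) are: 0, 1, 4, 9, 16, 21, 36, 43, 18, 35, 38, 17, 6, 31, 34, 5, 26, 33, 2, 7, 14, 19, 22, 23, 24, 27, 32, 39, 44, 13, 20, 41, 12, 15, 40, 29, 8, 11, 28, 3, 10, 25, 30, 37, 42, 45.
Every element of ℤ/46ℤ appears exactly once in this list, so f is a bijection, and in particular bijective.
Since f is bijective, we read off the preimage of 30 from the same table: f(42) = 30, so f⁻¹(30) = 42.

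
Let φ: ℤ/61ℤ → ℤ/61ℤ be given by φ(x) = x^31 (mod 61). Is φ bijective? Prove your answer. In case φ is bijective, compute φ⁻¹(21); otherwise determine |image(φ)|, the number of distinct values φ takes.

40

Since 61 is prime, the nonzero elements of ℤ/61ℤ form a cyclic group of order 60.
As gcd(31, 60) = 1, raising to the 31st power is a bijection on this group: if x_1^31 ≡ x_2^31 then (x_1x_2^{−1})^31 = 1, and the only element of order dividing gcd(31, 60) = 1 is 1, so x_1 = x_2.
With φ(0) = 0 this makes φ injective on all of ℤ/61ℤ, hence bijective (finite equal-size domain and codomain). In particular φ is bijective.
Since φ is bijective, we find the preimage of 21. The inverse of x ↦ x^31 on (ℤ/61ℤ)^× is x ↦ x^31, because 31·31 = 961 = 16·60 + 1 ≡ 1 (mod 60) and x^{60} = 1 for x ≠ 0 (Fermat). So φ⁻¹(21) = 21^31 mod 61.
Repeated squaring mod 61: 21^1 ≡ 21, 21^2 ≡ 21² = 441 ≡ 14, 21^4 ≡ 14² = 196 ≡ 13, 21^8 ≡ 13² = 169 ≡ 47, 21^16 ≡ 47² = 2209 ≡ 13. Since 31 = 16 + 8 + 4 + 2 + 1, 21^31 ≡ 13·47·13·14·21: 13·47 = 611 ≡ 1, then 1·13 = 13, then 13·14 = 182 ≡ 60, then 60·21 = 1260 ≡ 40. So 21^31 ≡ 40 (mod 61).
Hence φ⁻¹(21) = 40.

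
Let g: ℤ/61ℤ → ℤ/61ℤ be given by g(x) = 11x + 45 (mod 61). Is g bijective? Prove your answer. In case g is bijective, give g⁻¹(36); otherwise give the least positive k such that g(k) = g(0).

If g(u) = g(v), then 11u ≡ 11v (mod 61). Because gcd(11, 61) = 1, we may cancel 11 to get u ≡ v (mod 61).
We now compute 11⁻¹ mod 61 explicitly. Euclid's algorithm: 61 = 5·11 + 6, 11 = 1·6 + 5, 6 = 1·5 + 1; back-substituting gives 1 = 50·11 − 9·61, so 11⁻¹ ≡ 50 (mod 61).
Then y ↦ 50(y − 45) is a two-sided inverse to g, so every y ∈ ℤ/61ℤ has a preimage.
Hence g is bijective.
Since g is bijective, we compute g⁻¹(36): solve 11x + 45 ≡ 36 (mod 61), i.e. 11x ≡ 52 (mod 61).
Multiplying by 11⁻¹ = 50 gives x ≡ 50·52 = 2600 = 42·61 + 38 ≡ 38 (mod 61).
Check: g(38) = 11·38 + 45 = 463 = 7·61 + 36 ≡ 36 (mod 61).

38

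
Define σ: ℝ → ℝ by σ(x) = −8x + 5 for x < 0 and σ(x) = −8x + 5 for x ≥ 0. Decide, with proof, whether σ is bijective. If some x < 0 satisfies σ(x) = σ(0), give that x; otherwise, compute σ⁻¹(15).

Both pieces are strictly decreasing (slopes −8 and −8), so each is injective on its own interval.
The left piece maps (−∞, 0) onto (5, ∞); the right piece maps [0, ∞) onto (−∞, 5].
Since 5 = 5, the images partition ℝ: σ is injective and surjective, hence bijective.
Because the two images are disjoint, no x < 0 has σ(x) = σ(0), so we compute σ⁻¹(15): 15 lies in (5, ∞), so solve −8x + 5 = 15: x = (15 − 5)/(−8) = −5/4.

-5/4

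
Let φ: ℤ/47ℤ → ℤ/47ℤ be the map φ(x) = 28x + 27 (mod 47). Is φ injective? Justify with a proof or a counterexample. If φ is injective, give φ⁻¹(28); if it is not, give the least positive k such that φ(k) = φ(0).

42

Suppose φ(u) = φ(v) in ℤ/47ℤ. Then 28u + 27 ≡ 28v + 27 (mod 47), thus 28(u − v) ≡ 0 (mod 47).
Since gcd(28, 47) = 1, 28 is invertible modulo 47, therefore u − v ≡ 0 (mod 47), i.e. u = v.
Hence φ is injective.
We now compute 28⁻¹ mod 47 explicitly. Euclid's algorithm: 47 = 1·28 + 19, 28 = 1·19 + 9, 19 = 2·9 + 1; back-substituting gives 1 = 42·28 − 25·47, so 28⁻¹ ≡ 42 (mod 47).
Since φ is injective, we find φ⁻¹(28): we need 28x ≡ 28 − 27 ≡ 1 (mod 47). Using 28⁻¹ = 42: x ≡ 42·1 = 42, so x = 42.
Check: φ(42) = 28·42 + 27 = 1203 = 25·47 + 28 ≡ 28 (mod 47).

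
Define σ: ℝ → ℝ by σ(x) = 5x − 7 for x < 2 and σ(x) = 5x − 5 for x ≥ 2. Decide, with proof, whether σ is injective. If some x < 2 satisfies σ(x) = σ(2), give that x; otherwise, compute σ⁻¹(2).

Both pieces are strictly increasing (slopes 5 and 5), so each is injective on its own interval.
The left piece maps (−∞, 2) onto (−∞, 3); the right piece maps [2, ∞) onto [5, ∞).
These images are disjoint, so no value is attained by both pieces. Therefore σ is injective.
Because the two images are disjoint, no x < 2 has σ(x) = σ(2), so we compute σ⁻¹(2): 2 lies in (−∞, 3), so solve 5x − 7 = 2: x = (2 + 7)/5 = 9/5.

9/5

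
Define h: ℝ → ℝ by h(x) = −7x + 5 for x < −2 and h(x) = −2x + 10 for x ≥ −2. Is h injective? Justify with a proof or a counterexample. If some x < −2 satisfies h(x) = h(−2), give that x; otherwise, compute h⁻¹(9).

1/2

Both pieces are strictly decreasing (slopes −7 and −2), so each is injective on its own interval.
The left piece maps (−∞, −2) onto (19, ∞); the right piece maps [−2, ∞) onto (−∞, 14].
These images are disjoint, so no value is attained by both pieces. So h is injective.
Because the two images are disjoint, no x < −2 has h(x) = h(−2), so we compute h⁻¹(9): 9 lies in (−∞, 14], so solve −2x + 10 = 9: x = (9 − 10)/(−2) = 1/2.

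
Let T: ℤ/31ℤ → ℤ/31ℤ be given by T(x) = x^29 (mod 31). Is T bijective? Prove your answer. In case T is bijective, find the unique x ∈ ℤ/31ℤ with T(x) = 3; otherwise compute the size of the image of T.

21

Since 31 is prime, the nonzero elements of ℤ/31ℤ form a cyclic group of order 30.
As gcd(29, 30) = 1, raising to the 29th power is a bijection on this group: if a^29 ≡ b^29 then (ab^{−1})^29 = 1, and the only element of order dividing gcd(29, 30) = 1 is 1, so a = b.
With T(0) = 0 this makes T injective on all of ℤ/31ℤ, hence bijective (finite equal-size domain and codomain). In particular T is bijective.
Since T is bijective, we find the preimage of 3. The inverse of x ↦ x^29 on (ℤ/31ℤ)^× is x ↦ x^29, because 29·29 = 841 = 28·30 + 1 ≡ 1 (mod 30) and x^{30} = 1 for x ≠ 0 (Fermat). So T⁻¹(3) = 3^29 mod 31.
Repeated squaring mod 31: 3^1 ≡ 3, 3^2 ≡ 3² = 9, 3^4 ≡ 9² = 81 ≡ 19, 3^8 ≡ 19² = 361 ≡ 20, 3^16 ≡ 20² = 400 ≡ 28. Since 29 = 16 + 8 + 4 + 1, 3^29 ≡ 28·20·19·3: 28·20 = 560 ≡ 2, then 2·19 = 38 ≡ 7, then 7·3 = 21. So 3^29 ≡ 21 (mod 31).
Hence T⁻¹(3) = 21.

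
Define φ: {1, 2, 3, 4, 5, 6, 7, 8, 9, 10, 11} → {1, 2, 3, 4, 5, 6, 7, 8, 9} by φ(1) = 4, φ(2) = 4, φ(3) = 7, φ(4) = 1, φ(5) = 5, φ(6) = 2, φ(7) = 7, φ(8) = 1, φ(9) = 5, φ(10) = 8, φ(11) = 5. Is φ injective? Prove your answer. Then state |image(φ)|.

6

φ(1) = 4 = φ(2) with 1 ≠ 2, so φ is not injective.
The image of φ is {1, 2, 4, 5, 7, 8}, which has 6 elements.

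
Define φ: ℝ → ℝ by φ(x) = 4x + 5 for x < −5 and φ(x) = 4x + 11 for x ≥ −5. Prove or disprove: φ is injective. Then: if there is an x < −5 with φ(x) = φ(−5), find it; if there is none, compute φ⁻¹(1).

-5/2

Both pieces are strictly increasing (slopes 4 and 4), so each is injective on its own interval.
The left piece maps (−∞, −5) onto (−∞, −15); the right piece maps [−5, ∞) onto [−9, ∞).
These images are disjoint, so no value is attained by both pieces. Hence φ is injective.
Because the two images are disjoint, no x < −5 has φ(x) = φ(−5), so we compute φ⁻¹(1): 1 lies in [−9, ∞), so solve 4x + 11 = 1: x = (1 − 11)/4 = −5/2.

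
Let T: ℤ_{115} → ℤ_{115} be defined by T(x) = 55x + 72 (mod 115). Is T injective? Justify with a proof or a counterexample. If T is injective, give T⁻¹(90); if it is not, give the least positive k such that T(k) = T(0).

23

Recall: injectivity means: for all x_1, x_2 in the domain, T(x_1) = T(x_2) implies x_1 = x_2.
We have gcd(55, 115) = 5 > 1. Taking x_1 = 0 and x_2 = 23: T(0) = 72 and T(23) = 55·23 + 72 = 1337 ≡ 72 (mod 115).
So T(0) = T(23) while 0 ≠ 23, thus T is not injective.
Since T is not injective, we find the least positive k with T(k) = T(0): this means 55k ≡ 0 (mod 115), i.e. 115 ∣ 55k. Since gcd(55, 115) = 5, dividing through by 5 this holds exactly when 23 ∣ 11k, and as gcd(11, 23) = 1, exactly when 23 ∣ k.
The smallest positive such k is 23.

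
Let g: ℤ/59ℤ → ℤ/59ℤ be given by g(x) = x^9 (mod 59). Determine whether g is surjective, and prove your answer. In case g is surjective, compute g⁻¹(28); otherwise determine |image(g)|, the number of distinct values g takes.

29

Since 59 is prime, the nonzero elements of ℤ/59ℤ form a cyclic group of order 58.
As gcd(9, 58) = 1, raising to the 9th power is a bijection on this group: if s^9 ≡ t^9 then (st^{−1})^9 = 1, and the only element of order dividing gcd(9, 58) = 1 is 1, so s = t.
With g(0) = 0 this makes g injective on all of ℤ/59ℤ, hence bijective (finite equal-size domain and codomain). In particular g is surjective.
Since g is surjective, we find the preimage of 28. The inverse of x ↦ x^9 on (ℤ/59ℤ)^× is x ↦ x^13, because 9·13 = 117 = 2·58 + 1 ≡ 1 (mod 58) and x^{58} = 1 for x ≠ 0 (Fermat). So g⁻¹(28) = 28^13 mod 59.
Repeated squaring mod 59: 28^1 ≡ 28, 28^2 ≡ 28² = 784 ≡ 17, 28^4 ≡ 17² = 289 ≡ 53, 28^8 ≡ 53² = 2809 ≡ 36. Since 13 = 8 + 4 + 1, 28^13 ≡ 36·53·28: 36·53 = 1908 ≡ 20, then 20·28 = 560 ≡ 29. So 28^13 ≡ 29 (mod 59).
Hence g⁻¹(28) = 29.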